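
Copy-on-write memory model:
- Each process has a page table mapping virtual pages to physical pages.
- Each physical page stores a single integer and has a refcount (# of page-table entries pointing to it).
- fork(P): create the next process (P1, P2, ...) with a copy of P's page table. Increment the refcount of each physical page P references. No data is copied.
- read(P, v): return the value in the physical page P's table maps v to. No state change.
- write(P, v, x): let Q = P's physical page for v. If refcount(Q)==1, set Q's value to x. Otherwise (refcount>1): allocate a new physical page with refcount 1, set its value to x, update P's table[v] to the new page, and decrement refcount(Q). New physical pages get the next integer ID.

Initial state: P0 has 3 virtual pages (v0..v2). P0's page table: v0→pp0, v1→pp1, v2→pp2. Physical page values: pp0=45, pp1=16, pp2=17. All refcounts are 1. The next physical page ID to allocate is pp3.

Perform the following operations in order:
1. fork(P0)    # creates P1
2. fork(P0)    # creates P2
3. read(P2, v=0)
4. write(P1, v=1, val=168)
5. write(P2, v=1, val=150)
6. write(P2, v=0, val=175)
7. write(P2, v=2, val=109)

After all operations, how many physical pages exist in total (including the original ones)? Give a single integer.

Op 1: fork(P0) -> P1. 3 ppages; refcounts: pp0:2 pp1:2 pp2:2
Op 2: fork(P0) -> P2. 3 ppages; refcounts: pp0:3 pp1:3 pp2:3
Op 3: read(P2, v0) -> 45. No state change.
Op 4: write(P1, v1, 168). refcount(pp1)=3>1 -> COPY to pp3. 4 ppages; refcounts: pp0:3 pp1:2 pp2:3 pp3:1
Op 5: write(P2, v1, 150). refcount(pp1)=2>1 -> COPY to pp4. 5 ppages; refcounts: pp0:3 pp1:1 pp2:3 pp3:1 pp4:1
Op 6: write(P2, v0, 175). refcount(pp0)=3>1 -> COPY to pp5. 6 ppages; refcounts: pp0:2 pp1:1 pp2:3 pp3:1 pp4:1 pp5:1
Op 7: write(P2, v2, 109). refcount(pp2)=3>1 -> COPY to pp6. 7 ppages; refcounts: pp0:2 pp1:1 pp2:2 pp3:1 pp4:1 pp5:1 pp6:1

Answer: 7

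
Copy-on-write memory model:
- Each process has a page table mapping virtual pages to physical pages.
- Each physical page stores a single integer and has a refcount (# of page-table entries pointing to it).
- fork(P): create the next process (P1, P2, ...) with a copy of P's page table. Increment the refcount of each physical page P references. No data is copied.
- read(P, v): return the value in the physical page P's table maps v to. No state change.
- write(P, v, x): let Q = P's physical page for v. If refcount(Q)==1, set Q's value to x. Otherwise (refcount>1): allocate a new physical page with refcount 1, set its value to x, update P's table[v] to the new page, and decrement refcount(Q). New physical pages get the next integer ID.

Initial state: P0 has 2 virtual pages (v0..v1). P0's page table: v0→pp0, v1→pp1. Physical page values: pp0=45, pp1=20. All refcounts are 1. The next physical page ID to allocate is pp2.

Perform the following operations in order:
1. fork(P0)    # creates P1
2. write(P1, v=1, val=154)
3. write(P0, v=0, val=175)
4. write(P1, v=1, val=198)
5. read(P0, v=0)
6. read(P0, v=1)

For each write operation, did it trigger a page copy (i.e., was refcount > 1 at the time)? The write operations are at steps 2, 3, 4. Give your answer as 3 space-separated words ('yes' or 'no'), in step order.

Op 1: fork(P0) -> P1. 2 ppages; refcounts: pp0:2 pp1:2
Op 2: write(P1, v1, 154). refcount(pp1)=2>1 -> COPY to pp2. 3 ppages; refcounts: pp0:2 pp1:1 pp2:1
Op 3: write(P0, v0, 175). refcount(pp0)=2>1 -> COPY to pp3. 4 ppages; refcounts: pp0:1 pp1:1 pp2:1 pp3:1
Op 4: write(P1, v1, 198). refcount(pp2)=1 -> write in place. 4 ppages; refcounts: pp0:1 pp1:1 pp2:1 pp3:1
Op 5: read(P0, v0) -> 175. No state change.
Op 6: read(P0, v1) -> 20. No state change.

yes yes no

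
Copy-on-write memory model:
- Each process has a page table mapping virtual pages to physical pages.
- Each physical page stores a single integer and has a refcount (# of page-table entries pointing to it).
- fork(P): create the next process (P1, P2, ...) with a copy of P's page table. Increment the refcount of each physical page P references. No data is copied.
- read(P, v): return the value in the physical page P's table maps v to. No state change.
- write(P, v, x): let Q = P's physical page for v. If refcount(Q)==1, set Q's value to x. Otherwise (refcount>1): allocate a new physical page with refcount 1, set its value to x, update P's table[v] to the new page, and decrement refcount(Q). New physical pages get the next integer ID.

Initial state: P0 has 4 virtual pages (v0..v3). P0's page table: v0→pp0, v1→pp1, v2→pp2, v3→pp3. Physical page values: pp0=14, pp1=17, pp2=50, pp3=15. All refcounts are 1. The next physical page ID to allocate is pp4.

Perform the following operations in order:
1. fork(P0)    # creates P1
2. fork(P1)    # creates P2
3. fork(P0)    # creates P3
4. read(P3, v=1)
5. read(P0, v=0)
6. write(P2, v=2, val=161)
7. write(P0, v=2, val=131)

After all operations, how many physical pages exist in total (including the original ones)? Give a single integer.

Op 1: fork(P0) -> P1. 4 ppages; refcounts: pp0:2 pp1:2 pp2:2 pp3:2
Op 2: fork(P1) -> P2. 4 ppages; refcounts: pp0:3 pp1:3 pp2:3 pp3:3
Op 3: fork(P0) -> P3. 4 ppages; refcounts: pp0:4 pp1:4 pp2:4 pp3:4
Op 4: read(P3, v1) -> 17. No state change.
Op 5: read(P0, v0) -> 14. No state change.
Op 6: write(P2, v2, 161). refcount(pp2)=4>1 -> COPY to pp4. 5 ppages; refcounts: pp0:4 pp1:4 pp2:3 pp3:4 pp4:1
Op 7: write(P0, v2, 131). refcount(pp2)=3>1 -> COPY to pp5. 6 ppages; refcounts: pp0:4 pp1:4 pp2:2 pp3:4 pp4:1 pp5:1

Answer: 6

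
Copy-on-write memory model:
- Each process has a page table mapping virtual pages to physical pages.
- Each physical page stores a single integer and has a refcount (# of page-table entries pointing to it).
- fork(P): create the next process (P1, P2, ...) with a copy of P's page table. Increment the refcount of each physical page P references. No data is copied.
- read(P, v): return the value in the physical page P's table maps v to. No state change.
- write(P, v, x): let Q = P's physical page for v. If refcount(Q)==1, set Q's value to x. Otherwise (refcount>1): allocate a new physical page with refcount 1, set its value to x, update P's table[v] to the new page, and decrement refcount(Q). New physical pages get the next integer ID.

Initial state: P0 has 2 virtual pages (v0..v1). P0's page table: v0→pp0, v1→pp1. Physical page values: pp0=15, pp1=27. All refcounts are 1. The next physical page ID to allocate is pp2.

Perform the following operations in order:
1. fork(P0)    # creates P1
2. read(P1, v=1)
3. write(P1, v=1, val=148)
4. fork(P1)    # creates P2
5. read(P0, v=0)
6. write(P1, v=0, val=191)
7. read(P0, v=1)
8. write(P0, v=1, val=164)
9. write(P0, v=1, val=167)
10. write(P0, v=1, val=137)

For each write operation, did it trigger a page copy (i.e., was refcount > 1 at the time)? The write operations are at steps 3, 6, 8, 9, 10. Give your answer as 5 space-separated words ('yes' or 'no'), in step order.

Op 1: fork(P0) -> P1. 2 ppages; refcounts: pp0:2 pp1:2
Op 2: read(P1, v1) -> 27. No state change.
Op 3: write(P1, v1, 148). refcount(pp1)=2>1 -> COPY to pp2. 3 ppages; refcounts: pp0:2 pp1:1 pp2:1
Op 4: fork(P1) -> P2. 3 ppages; refcounts: pp0:3 pp1:1 pp2:2
Op 5: read(P0, v0) -> 15. No state change.
Op 6: write(P1, v0, 191). refcount(pp0)=3>1 -> COPY to pp3. 4 ppages; refcounts: pp0:2 pp1:1 pp2:2 pp3:1
Op 7: read(P0, v1) -> 27. No state change.
Op 8: write(P0, v1, 164). refcount(pp1)=1 -> write in place. 4 ppages; refcounts: pp0:2 pp1:1 pp2:2 pp3:1
Op 9: write(P0, v1, 167). refcount(pp1)=1 -> write in place. 4 ppages; refcounts: pp0:2 pp1:1 pp2:2 pp3:1
Op 10: write(P0, v1, 137). refcount(pp1)=1 -> write in place. 4 ppages; refcounts: pp0:2 pp1:1 pp2:2 pp3:1

yes yes no no no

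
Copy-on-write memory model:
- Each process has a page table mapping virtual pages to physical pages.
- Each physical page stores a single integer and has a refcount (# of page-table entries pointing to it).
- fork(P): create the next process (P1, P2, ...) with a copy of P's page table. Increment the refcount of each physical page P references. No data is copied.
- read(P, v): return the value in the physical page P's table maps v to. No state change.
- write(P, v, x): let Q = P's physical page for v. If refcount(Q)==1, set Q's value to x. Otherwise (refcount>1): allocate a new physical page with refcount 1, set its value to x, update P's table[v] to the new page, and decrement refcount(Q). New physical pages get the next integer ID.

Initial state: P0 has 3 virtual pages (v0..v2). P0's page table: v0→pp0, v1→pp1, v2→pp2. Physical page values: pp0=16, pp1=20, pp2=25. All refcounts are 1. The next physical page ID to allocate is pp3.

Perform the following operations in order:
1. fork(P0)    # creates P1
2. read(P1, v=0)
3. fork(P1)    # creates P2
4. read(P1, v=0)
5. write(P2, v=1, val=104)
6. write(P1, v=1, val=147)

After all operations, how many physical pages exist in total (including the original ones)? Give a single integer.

Answer: 5

Derivation:
Op 1: fork(P0) -> P1. 3 ppages; refcounts: pp0:2 pp1:2 pp2:2
Op 2: read(P1, v0) -> 16. No state change.
Op 3: fork(P1) -> P2. 3 ppages; refcounts: pp0:3 pp1:3 pp2:3
Op 4: read(P1, v0) -> 16. No state change.
Op 5: write(P2, v1, 104). refcount(pp1)=3>1 -> COPY to pp3. 4 ppages; refcounts: pp0:3 pp1:2 pp2:3 pp3:1
Op 6: write(P1, v1, 147). refcount(pp1)=2>1 -> COPY to pp4. 5 ppages; refcounts: pp0:3 pp1:1 pp2:3 pp3:1 pp4:1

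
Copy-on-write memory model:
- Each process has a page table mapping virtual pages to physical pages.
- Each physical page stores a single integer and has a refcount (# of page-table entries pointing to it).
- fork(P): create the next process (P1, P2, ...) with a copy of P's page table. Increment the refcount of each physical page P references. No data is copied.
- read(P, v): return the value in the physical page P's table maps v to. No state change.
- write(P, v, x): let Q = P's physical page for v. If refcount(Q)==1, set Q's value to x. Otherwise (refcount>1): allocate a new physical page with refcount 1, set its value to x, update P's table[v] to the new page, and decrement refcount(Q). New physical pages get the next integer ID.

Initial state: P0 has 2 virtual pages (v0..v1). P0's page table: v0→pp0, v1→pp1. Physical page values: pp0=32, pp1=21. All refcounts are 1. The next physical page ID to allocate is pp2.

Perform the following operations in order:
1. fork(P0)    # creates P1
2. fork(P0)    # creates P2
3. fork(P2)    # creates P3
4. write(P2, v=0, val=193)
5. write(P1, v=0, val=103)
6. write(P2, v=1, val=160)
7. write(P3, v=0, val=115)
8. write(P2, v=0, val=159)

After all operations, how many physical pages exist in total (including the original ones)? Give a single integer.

Op 1: fork(P0) -> P1. 2 ppages; refcounts: pp0:2 pp1:2
Op 2: fork(P0) -> P2. 2 ppages; refcounts: pp0:3 pp1:3
Op 3: fork(P2) -> P3. 2 ppages; refcounts: pp0:4 pp1:4
Op 4: write(P2, v0, 193). refcount(pp0)=4>1 -> COPY to pp2. 3 ppages; refcounts: pp0:3 pp1:4 pp2:1
Op 5: write(P1, v0, 103). refcount(pp0)=3>1 -> COPY to pp3. 4 ppages; refcounts: pp0:2 pp1:4 pp2:1 pp3:1
Op 6: write(P2, v1, 160). refcount(pp1)=4>1 -> COPY to pp4. 5 ppages; refcounts: pp0:2 pp1:3 pp2:1 pp3:1 pp4:1
Op 7: write(P3, v0, 115). refcount(pp0)=2>1 -> COPY to pp5. 6 ppages; refcounts: pp0:1 pp1:3 pp2:1 pp3:1 pp4:1 pp5:1
Op 8: write(P2, v0, 159). refcount(pp2)=1 -> write in place. 6 ppages; refcounts: pp0:1 pp1:3 pp2:1 pp3:1 pp4:1 pp5:1

Answer: 6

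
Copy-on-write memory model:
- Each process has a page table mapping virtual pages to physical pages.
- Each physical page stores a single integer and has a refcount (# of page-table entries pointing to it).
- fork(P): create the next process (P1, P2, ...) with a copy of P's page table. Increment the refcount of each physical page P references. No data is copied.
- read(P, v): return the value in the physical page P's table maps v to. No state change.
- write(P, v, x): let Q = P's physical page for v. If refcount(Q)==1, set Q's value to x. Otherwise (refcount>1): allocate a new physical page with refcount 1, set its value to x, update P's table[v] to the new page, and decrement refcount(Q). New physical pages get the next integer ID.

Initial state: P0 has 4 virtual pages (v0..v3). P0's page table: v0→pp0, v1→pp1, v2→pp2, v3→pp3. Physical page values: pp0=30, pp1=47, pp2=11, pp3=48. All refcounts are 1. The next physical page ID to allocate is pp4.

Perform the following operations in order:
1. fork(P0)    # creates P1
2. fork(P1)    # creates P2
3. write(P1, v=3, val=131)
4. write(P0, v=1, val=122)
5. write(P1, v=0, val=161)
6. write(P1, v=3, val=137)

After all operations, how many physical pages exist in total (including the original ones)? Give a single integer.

Answer: 7

Derivation:
Op 1: fork(P0) -> P1. 4 ppages; refcounts: pp0:2 pp1:2 pp2:2 pp3:2
Op 2: fork(P1) -> P2. 4 ppages; refcounts: pp0:3 pp1:3 pp2:3 pp3:3
Op 3: write(P1, v3, 131). refcount(pp3)=3>1 -> COPY to pp4. 5 ppages; refcounts: pp0:3 pp1:3 pp2:3 pp3:2 pp4:1
Op 4: write(P0, v1, 122). refcount(pp1)=3>1 -> COPY to pp5. 6 ppages; refcounts: pp0:3 pp1:2 pp2:3 pp3:2 pp4:1 pp5:1
Op 5: write(P1, v0, 161). refcount(pp0)=3>1 -> COPY to pp6. 7 ppages; refcounts: pp0:2 pp1:2 pp2:3 pp3:2 pp4:1 pp5:1 pp6:1
Op 6: write(P1, v3, 137). refcount(pp4)=1 -> write in place. 7 ppages; refcounts: pp0:2 pp1:2 pp2:3 pp3:2 pp4:1 pp5:1 pp6:1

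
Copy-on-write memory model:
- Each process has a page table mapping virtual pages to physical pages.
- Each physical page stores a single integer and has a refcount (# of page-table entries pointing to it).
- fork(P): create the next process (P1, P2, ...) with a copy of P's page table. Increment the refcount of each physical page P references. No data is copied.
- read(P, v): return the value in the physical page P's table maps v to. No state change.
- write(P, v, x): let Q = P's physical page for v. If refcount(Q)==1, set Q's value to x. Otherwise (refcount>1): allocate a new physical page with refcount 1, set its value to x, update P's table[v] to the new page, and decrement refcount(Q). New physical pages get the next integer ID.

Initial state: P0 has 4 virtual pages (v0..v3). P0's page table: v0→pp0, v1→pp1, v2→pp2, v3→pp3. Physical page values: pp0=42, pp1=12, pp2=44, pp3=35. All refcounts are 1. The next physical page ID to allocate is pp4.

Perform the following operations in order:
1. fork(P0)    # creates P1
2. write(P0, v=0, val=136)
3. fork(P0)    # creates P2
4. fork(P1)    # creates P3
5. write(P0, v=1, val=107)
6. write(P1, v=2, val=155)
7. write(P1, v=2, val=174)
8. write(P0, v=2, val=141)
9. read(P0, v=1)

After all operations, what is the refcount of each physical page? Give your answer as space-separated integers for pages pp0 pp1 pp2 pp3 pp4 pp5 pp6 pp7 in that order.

Answer: 2 3 2 4 2 1 1 1

Derivation:
Op 1: fork(P0) -> P1. 4 ppages; refcounts: pp0:2 pp1:2 pp2:2 pp3:2
Op 2: write(P0, v0, 136). refcount(pp0)=2>1 -> COPY to pp4. 5 ppages; refcounts: pp0:1 pp1:2 pp2:2 pp3:2 pp4:1
Op 3: fork(P0) -> P2. 5 ppages; refcounts: pp0:1 pp1:3 pp2:3 pp3:3 pp4:2
Op 4: fork(P1) -> P3. 5 ppages; refcounts: pp0:2 pp1:4 pp2:4 pp3:4 pp4:2
Op 5: write(P0, v1, 107). refcount(pp1)=4>1 -> COPY to pp5. 6 ppages; refcounts: pp0:2 pp1:3 pp2:4 pp3:4 pp4:2 pp5:1
Op 6: write(P1, v2, 155). refcount(pp2)=4>1 -> COPY to pp6. 7 ppages; refcounts: pp0:2 pp1:3 pp2:3 pp3:4 pp4:2 pp5:1 pp6:1
Op 7: write(P1, v2, 174). refcount(pp6)=1 -> write in place. 7 ppages; refcounts: pp0:2 pp1:3 pp2:3 pp3:4 pp4:2 pp5:1 pp6:1
Op 8: write(P0, v2, 141). refcount(pp2)=3>1 -> COPY to pp7. 8 ppages; refcounts: pp0:2 pp1:3 pp2:2 pp3:4 pp4:2 pp5:1 pp6:1 pp7:1
Op 9: read(P0, v1) -> 107. No state change.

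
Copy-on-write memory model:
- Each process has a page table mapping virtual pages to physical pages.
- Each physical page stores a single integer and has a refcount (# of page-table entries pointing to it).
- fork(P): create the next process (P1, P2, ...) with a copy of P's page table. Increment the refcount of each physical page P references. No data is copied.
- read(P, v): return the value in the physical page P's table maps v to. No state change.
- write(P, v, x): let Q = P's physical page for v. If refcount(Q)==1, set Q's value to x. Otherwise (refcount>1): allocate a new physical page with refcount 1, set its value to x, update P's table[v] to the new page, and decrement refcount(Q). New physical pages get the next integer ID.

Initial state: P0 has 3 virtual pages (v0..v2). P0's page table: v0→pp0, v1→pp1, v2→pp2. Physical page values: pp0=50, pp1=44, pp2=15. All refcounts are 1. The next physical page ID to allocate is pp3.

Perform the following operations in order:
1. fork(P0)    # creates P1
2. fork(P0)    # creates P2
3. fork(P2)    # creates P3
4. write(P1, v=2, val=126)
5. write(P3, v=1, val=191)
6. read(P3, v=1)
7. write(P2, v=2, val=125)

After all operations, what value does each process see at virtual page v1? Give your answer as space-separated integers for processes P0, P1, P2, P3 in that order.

Answer: 44 44 44 191

Derivation:
Op 1: fork(P0) -> P1. 3 ppages; refcounts: pp0:2 pp1:2 pp2:2
Op 2: fork(P0) -> P2. 3 ppages; refcounts: pp0:3 pp1:3 pp2:3
Op 3: fork(P2) -> P3. 3 ppages; refcounts: pp0:4 pp1:4 pp2:4
Op 4: write(P1, v2, 126). refcount(pp2)=4>1 -> COPY to pp3. 4 ppages; refcounts: pp0:4 pp1:4 pp2:3 pp3:1
Op 5: write(P3, v1, 191). refcount(pp1)=4>1 -> COPY to pp4. 5 ppages; refcounts: pp0:4 pp1:3 pp2:3 pp3:1 pp4:1
Op 6: read(P3, v1) -> 191. No state change.
Op 7: write(P2, v2, 125). refcount(pp2)=3>1 -> COPY to pp5. 6 ppages; refcounts: pp0:4 pp1:3 pp2:2 pp3:1 pp4:1 pp5:1
P0: v1 -> pp1 = 44
P1: v1 -> pp1 = 44
P2: v1 -> pp1 = 44
P3: v1 -> pp4 = 191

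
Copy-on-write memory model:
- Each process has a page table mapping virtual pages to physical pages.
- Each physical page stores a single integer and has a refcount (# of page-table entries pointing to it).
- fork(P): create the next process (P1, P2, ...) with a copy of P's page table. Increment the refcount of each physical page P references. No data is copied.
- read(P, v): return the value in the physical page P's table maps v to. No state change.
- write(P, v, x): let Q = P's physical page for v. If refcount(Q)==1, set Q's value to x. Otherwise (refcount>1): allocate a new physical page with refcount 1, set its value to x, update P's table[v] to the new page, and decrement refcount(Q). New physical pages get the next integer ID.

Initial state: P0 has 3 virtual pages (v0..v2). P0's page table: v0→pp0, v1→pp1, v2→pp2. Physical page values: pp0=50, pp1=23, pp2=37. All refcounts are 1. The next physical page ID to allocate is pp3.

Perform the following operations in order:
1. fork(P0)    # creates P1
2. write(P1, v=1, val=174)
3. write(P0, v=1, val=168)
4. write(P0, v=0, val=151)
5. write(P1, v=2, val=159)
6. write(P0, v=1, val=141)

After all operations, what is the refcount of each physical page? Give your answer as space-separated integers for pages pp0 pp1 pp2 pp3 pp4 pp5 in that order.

Op 1: fork(P0) -> P1. 3 ppages; refcounts: pp0:2 pp1:2 pp2:2
Op 2: write(P1, v1, 174). refcount(pp1)=2>1 -> COPY to pp3. 4 ppages; refcounts: pp0:2 pp1:1 pp2:2 pp3:1
Op 3: write(P0, v1, 168). refcount(pp1)=1 -> write in place. 4 ppages; refcounts: pp0:2 pp1:1 pp2:2 pp3:1
Op 4: write(P0, v0, 151). refcount(pp0)=2>1 -> COPY to pp4. 5 ppages; refcounts: pp0:1 pp1:1 pp2:2 pp3:1 pp4:1
Op 5: write(P1, v2, 159). refcount(pp2)=2>1 -> COPY to pp5. 6 ppages; refcounts: pp0:1 pp1:1 pp2:1 pp3:1 pp4:1 pp5:1
Op 6: write(P0, v1, 141). refcount(pp1)=1 -> write in place. 6 ppages; refcounts: pp0:1 pp1:1 pp2:1 pp3:1 pp4:1 pp5:1

Answer: 1 1 1 1 1 1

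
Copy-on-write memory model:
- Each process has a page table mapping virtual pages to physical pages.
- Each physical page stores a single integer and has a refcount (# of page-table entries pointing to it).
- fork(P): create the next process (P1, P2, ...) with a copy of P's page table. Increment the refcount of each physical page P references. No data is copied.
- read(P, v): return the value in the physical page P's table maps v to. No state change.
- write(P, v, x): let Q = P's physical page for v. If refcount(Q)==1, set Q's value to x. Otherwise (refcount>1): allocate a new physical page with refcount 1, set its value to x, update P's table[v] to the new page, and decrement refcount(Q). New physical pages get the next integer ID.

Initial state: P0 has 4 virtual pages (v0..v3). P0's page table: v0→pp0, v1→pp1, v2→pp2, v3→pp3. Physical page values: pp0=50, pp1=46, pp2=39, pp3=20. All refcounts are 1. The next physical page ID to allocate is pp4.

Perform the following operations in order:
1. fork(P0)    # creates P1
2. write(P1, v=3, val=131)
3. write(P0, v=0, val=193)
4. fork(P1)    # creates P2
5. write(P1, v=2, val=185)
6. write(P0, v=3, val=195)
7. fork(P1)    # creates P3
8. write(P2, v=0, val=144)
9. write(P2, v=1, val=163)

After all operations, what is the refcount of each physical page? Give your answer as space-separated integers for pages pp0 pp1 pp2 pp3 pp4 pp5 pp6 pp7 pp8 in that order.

Answer: 2 3 2 1 3 1 2 1 1

Derivation:
Op 1: fork(P0) -> P1. 4 ppages; refcounts: pp0:2 pp1:2 pp2:2 pp3:2
Op 2: write(P1, v3, 131). refcount(pp3)=2>1 -> COPY to pp4. 5 ppages; refcounts: pp0:2 pp1:2 pp2:2 pp3:1 pp4:1
Op 3: write(P0, v0, 193). refcount(pp0)=2>1 -> COPY to pp5. 6 ppages; refcounts: pp0:1 pp1:2 pp2:2 pp3:1 pp4:1 pp5:1
Op 4: fork(P1) -> P2. 6 ppages; refcounts: pp0:2 pp1:3 pp2:3 pp3:1 pp4:2 pp5:1
Op 5: write(P1, v2, 185). refcount(pp2)=3>1 -> COPY to pp6. 7 ppages; refcounts: pp0:2 pp1:3 pp2:2 pp3:1 pp4:2 pp5:1 pp6:1
Op 6: write(P0, v3, 195). refcount(pp3)=1 -> write in place. 7 ppages; refcounts: pp0:2 pp1:3 pp2:2 pp3:1 pp4:2 pp5:1 pp6:1
Op 7: fork(P1) -> P3. 7 ppages; refcounts: pp0:3 pp1:4 pp2:2 pp3:1 pp4:3 pp5:1 pp6:2
Op 8: write(P2, v0, 144). refcount(pp0)=3>1 -> COPY to pp7. 8 ppages; refcounts: pp0:2 pp1:4 pp2:2 pp3:1 pp4:3 pp5:1 pp6:2 pp7:1
Op 9: write(P2, v1, 163). refcount(pp1)=4>1 -> COPY to pp8. 9 ppages; refcounts: pp0:2 pp1:3 pp2:2 pp3:1 pp4:3 pp5:1 pp6:2 pp7:1 pp8:1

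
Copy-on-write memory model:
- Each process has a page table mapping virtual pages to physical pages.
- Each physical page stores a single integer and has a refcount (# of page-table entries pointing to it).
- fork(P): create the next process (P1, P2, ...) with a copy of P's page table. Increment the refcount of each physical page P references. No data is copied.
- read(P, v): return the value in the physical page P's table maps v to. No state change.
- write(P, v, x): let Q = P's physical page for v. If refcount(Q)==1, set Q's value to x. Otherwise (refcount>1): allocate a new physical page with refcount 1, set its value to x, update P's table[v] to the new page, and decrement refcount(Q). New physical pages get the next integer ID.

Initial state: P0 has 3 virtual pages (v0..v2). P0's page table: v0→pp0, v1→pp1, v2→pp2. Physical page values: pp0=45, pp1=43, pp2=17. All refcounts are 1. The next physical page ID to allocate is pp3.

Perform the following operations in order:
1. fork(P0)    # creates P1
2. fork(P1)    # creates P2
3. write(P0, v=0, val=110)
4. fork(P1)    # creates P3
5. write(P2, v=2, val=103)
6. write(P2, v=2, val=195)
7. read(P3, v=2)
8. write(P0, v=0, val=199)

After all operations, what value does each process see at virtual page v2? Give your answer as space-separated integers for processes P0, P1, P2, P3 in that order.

Answer: 17 17 195 17

Derivation:
Op 1: fork(P0) -> P1. 3 ppages; refcounts: pp0:2 pp1:2 pp2:2
Op 2: fork(P1) -> P2. 3 ppages; refcounts: pp0:3 pp1:3 pp2:3
Op 3: write(P0, v0, 110). refcount(pp0)=3>1 -> COPY to pp3. 4 ppages; refcounts: pp0:2 pp1:3 pp2:3 pp3:1
Op 4: fork(P1) -> P3. 4 ppages; refcounts: pp0:3 pp1:4 pp2:4 pp3:1
Op 5: write(P2, v2, 103). refcount(pp2)=4>1 -> COPY to pp4. 5 ppages; refcounts: pp0:3 pp1:4 pp2:3 pp3:1 pp4:1
Op 6: write(P2, v2, 195). refcount(pp4)=1 -> write in place. 5 ppages; refcounts: pp0:3 pp1:4 pp2:3 pp3:1 pp4:1
Op 7: read(P3, v2) -> 17. No state change.
Op 8: write(P0, v0, 199). refcount(pp3)=1 -> write in place. 5 ppages; refcounts: pp0:3 pp1:4 pp2:3 pp3:1 pp4:1
P0: v2 -> pp2 = 17
P1: v2 -> pp2 = 17
P2: v2 -> pp4 = 195
P3: v2 -> pp2 = 17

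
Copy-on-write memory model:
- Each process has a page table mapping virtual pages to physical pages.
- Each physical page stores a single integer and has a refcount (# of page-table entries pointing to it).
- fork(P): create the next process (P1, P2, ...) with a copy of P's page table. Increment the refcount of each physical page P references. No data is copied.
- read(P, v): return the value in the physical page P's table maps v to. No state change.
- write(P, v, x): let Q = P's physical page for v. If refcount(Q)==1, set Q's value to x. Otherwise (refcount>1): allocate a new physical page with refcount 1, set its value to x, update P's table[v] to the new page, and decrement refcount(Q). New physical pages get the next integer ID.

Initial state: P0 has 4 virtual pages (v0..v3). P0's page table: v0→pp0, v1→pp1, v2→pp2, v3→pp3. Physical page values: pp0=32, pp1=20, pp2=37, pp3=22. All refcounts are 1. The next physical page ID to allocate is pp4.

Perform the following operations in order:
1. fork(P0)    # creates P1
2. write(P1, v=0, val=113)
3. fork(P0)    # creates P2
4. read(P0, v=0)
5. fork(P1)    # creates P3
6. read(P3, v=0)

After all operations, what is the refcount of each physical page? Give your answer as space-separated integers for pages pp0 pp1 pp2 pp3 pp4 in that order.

Answer: 2 4 4 4 2

Derivation:
Op 1: fork(P0) -> P1. 4 ppages; refcounts: pp0:2 pp1:2 pp2:2 pp3:2
Op 2: write(P1, v0, 113). refcount(pp0)=2>1 -> COPY to pp4. 5 ppages; refcounts: pp0:1 pp1:2 pp2:2 pp3:2 pp4:1
Op 3: fork(P0) -> P2. 5 ppages; refcounts: pp0:2 pp1:3 pp2:3 pp3:3 pp4:1
Op 4: read(P0, v0) -> 32. No state change.
Op 5: fork(P1) -> P3. 5 ppages; refcounts: pp0:2 pp1:4 pp2:4 pp3:4 pp4:2
Op 6: read(P3, v0) -> 113. No state change.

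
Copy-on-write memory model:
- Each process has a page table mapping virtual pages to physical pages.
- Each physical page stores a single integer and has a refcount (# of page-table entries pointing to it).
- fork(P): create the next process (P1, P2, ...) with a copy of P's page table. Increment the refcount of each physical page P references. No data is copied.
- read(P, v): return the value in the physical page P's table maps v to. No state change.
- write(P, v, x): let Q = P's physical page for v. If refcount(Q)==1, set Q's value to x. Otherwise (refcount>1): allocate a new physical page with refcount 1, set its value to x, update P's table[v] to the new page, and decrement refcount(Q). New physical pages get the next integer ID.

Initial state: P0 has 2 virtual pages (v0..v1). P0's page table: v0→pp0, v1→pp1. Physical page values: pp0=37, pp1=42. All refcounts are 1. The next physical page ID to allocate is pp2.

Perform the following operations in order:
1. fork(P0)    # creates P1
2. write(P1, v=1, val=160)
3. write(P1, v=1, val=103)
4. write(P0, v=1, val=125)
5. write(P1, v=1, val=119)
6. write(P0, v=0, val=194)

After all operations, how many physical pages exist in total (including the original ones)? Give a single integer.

Op 1: fork(P0) -> P1. 2 ppages; refcounts: pp0:2 pp1:2
Op 2: write(P1, v1, 160). refcount(pp1)=2>1 -> COPY to pp2. 3 ppages; refcounts: pp0:2 pp1:1 pp2:1
Op 3: write(P1, v1, 103). refcount(pp2)=1 -> write in place. 3 ppages; refcounts: pp0:2 pp1:1 pp2:1
Op 4: write(P0, v1, 125). refcount(pp1)=1 -> write in place. 3 ppages; refcounts: pp0:2 pp1:1 pp2:1
Op 5: write(P1, v1, 119). refcount(pp2)=1 -> write in place. 3 ppages; refcounts: pp0:2 pp1:1 pp2:1
Op 6: write(P0, v0, 194). refcount(pp0)=2>1 -> COPY to pp3. 4 ppages; refcounts: pp0:1 pp1:1 pp2:1 pp3:1

Answer: 4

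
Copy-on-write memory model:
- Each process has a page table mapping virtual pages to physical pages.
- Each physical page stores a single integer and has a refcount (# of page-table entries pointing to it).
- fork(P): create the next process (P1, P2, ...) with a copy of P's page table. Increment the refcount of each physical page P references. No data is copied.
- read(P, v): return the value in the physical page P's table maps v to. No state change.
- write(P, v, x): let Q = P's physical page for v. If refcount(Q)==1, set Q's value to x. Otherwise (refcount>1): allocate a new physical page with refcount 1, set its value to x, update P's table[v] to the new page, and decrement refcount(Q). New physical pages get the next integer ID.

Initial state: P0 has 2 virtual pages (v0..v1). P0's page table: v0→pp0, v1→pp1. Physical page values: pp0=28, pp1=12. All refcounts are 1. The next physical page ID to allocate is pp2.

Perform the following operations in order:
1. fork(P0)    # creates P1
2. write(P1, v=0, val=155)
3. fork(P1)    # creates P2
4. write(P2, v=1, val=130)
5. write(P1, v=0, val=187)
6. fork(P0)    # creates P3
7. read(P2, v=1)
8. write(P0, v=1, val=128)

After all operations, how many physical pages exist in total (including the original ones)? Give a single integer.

Op 1: fork(P0) -> P1. 2 ppages; refcounts: pp0:2 pp1:2
Op 2: write(P1, v0, 155). refcount(pp0)=2>1 -> COPY to pp2. 3 ppages; refcounts: pp0:1 pp1:2 pp2:1
Op 3: fork(P1) -> P2. 3 ppages; refcounts: pp0:1 pp1:3 pp2:2
Op 4: write(P2, v1, 130). refcount(pp1)=3>1 -> COPY to pp3. 4 ppages; refcounts: pp0:1 pp1:2 pp2:2 pp3:1
Op 5: write(P1, v0, 187). refcount(pp2)=2>1 -> COPY to pp4. 5 ppages; refcounts: pp0:1 pp1:2 pp2:1 pp3:1 pp4:1
Op 6: fork(P0) -> P3. 5 ppages; refcounts: pp0:2 pp1:3 pp2:1 pp3:1 pp4:1
Op 7: read(P2, v1) -> 130. No state change.
Op 8: write(P0, v1, 128). refcount(pp1)=3>1 -> COPY to pp5. 6 ppages; refcounts: pp0:2 pp1:2 pp2:1 pp3:1 pp4:1 pp5:1

Answer: 6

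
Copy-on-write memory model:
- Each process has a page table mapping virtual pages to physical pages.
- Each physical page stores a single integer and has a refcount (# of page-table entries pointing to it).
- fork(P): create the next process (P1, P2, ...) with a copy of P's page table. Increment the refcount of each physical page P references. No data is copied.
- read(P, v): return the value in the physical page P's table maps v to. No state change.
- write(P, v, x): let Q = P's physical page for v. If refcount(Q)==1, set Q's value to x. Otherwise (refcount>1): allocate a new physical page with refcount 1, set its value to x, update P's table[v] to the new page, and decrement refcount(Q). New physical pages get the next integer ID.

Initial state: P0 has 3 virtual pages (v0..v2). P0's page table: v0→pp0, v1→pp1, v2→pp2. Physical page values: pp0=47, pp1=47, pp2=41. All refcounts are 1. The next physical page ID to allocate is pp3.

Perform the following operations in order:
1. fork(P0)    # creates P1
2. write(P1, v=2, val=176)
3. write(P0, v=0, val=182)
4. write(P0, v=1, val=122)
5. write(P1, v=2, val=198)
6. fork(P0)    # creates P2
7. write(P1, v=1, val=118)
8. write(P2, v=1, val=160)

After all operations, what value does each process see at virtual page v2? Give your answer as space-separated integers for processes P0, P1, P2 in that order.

Op 1: fork(P0) -> P1. 3 ppages; refcounts: pp0:2 pp1:2 pp2:2
Op 2: write(P1, v2, 176). refcount(pp2)=2>1 -> COPY to pp3. 4 ppages; refcounts: pp0:2 pp1:2 pp2:1 pp3:1
Op 3: write(P0, v0, 182). refcount(pp0)=2>1 -> COPY to pp4. 5 ppages; refcounts: pp0:1 pp1:2 pp2:1 pp3:1 pp4:1
Op 4: write(P0, v1, 122). refcount(pp1)=2>1 -> COPY to pp5. 6 ppages; refcounts: pp0:1 pp1:1 pp2:1 pp3:1 pp4:1 pp5:1
Op 5: write(P1, v2, 198). refcount(pp3)=1 -> write in place. 6 ppages; refcounts: pp0:1 pp1:1 pp2:1 pp3:1 pp4:1 pp5:1
Op 6: fork(P0) -> P2. 6 ppages; refcounts: pp0:1 pp1:1 pp2:2 pp3:1 pp4:2 pp5:2
Op 7: write(P1, v1, 118). refcount(pp1)=1 -> write in place. 6 ppages; refcounts: pp0:1 pp1:1 pp2:2 pp3:1 pp4:2 pp5:2
Op 8: write(P2, v1, 160). refcount(pp5)=2>1 -> COPY to pp6. 7 ppages; refcounts: pp0:1 pp1:1 pp2:2 pp3:1 pp4:2 pp5:1 pp6:1
P0: v2 -> pp2 = 41
P1: v2 -> pp3 = 198
P2: v2 -> pp2 = 41

Answer: 41 198 41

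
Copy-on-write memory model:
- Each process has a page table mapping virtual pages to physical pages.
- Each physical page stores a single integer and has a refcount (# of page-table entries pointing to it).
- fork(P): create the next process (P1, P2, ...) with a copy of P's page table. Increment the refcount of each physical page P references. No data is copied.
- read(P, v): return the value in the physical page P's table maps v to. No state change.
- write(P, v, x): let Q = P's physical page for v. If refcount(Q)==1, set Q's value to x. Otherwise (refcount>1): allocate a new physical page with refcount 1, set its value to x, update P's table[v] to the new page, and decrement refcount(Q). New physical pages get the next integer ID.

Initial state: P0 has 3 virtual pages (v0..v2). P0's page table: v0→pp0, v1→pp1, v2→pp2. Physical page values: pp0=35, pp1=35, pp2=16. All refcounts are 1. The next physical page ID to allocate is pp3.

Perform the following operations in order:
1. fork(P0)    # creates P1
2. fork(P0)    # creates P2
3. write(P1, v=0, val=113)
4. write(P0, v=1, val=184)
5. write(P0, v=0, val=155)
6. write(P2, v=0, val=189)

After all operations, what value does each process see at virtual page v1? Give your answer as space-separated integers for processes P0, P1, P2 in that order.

Op 1: fork(P0) -> P1. 3 ppages; refcounts: pp0:2 pp1:2 pp2:2
Op 2: fork(P0) -> P2. 3 ppages; refcounts: pp0:3 pp1:3 pp2:3
Op 3: write(P1, v0, 113). refcount(pp0)=3>1 -> COPY to pp3. 4 ppages; refcounts: pp0:2 pp1:3 pp2:3 pp3:1
Op 4: write(P0, v1, 184). refcount(pp1)=3>1 -> COPY to pp4. 5 ppages; refcounts: pp0:2 pp1:2 pp2:3 pp3:1 pp4:1
Op 5: write(P0, v0, 155). refcount(pp0)=2>1 -> COPY to pp5. 6 ppages; refcounts: pp0:1 pp1:2 pp2:3 pp3:1 pp4:1 pp5:1
Op 6: write(P2, v0, 189). refcount(pp0)=1 -> write in place. 6 ppages; refcounts: pp0:1 pp1:2 pp2:3 pp3:1 pp4:1 pp5:1
P0: v1 -> pp4 = 184
P1: v1 -> pp1 = 35
P2: v1 -> pp1 = 35

Answer: 184 35 35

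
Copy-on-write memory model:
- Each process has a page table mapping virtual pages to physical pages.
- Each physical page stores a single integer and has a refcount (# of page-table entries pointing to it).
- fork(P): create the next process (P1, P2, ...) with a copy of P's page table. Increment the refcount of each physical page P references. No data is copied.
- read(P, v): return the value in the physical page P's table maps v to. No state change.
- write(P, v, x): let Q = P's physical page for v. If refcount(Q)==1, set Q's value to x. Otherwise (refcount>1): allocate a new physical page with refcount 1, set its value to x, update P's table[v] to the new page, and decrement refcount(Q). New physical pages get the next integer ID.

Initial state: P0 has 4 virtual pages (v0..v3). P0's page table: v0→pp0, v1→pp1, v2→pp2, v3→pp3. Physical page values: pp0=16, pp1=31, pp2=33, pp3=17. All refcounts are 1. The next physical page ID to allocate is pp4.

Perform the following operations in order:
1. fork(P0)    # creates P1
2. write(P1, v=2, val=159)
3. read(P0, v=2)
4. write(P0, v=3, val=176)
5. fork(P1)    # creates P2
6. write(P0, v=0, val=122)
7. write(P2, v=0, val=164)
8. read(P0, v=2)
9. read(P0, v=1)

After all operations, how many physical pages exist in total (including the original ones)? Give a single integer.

Op 1: fork(P0) -> P1. 4 ppages; refcounts: pp0:2 pp1:2 pp2:2 pp3:2
Op 2: write(P1, v2, 159). refcount(pp2)=2>1 -> COPY to pp4. 5 ppages; refcounts: pp0:2 pp1:2 pp2:1 pp3:2 pp4:1
Op 3: read(P0, v2) -> 33. No state change.
Op 4: write(P0, v3, 176). refcount(pp3)=2>1 -> COPY to pp5. 6 ppages; refcounts: pp0:2 pp1:2 pp2:1 pp3:1 pp4:1 pp5:1
Op 5: fork(P1) -> P2. 6 ppages; refcounts: pp0:3 pp1:3 pp2:1 pp3:2 pp4:2 pp5:1
Op 6: write(P0, v0, 122). refcount(pp0)=3>1 -> COPY to pp6. 7 ppages; refcounts: pp0:2 pp1:3 pp2:1 pp3:2 pp4:2 pp5:1 pp6:1
Op 7: write(P2, v0, 164). refcount(pp0)=2>1 -> COPY to pp7. 8 ppages; refcounts: pp0:1 pp1:3 pp2:1 pp3:2 pp4:2 pp5:1 pp6:1 pp7:1
Op 8: read(P0, v2) -> 33. No state change.
Op 9: read(P0, v1) -> 31. No state change.

Answer: 8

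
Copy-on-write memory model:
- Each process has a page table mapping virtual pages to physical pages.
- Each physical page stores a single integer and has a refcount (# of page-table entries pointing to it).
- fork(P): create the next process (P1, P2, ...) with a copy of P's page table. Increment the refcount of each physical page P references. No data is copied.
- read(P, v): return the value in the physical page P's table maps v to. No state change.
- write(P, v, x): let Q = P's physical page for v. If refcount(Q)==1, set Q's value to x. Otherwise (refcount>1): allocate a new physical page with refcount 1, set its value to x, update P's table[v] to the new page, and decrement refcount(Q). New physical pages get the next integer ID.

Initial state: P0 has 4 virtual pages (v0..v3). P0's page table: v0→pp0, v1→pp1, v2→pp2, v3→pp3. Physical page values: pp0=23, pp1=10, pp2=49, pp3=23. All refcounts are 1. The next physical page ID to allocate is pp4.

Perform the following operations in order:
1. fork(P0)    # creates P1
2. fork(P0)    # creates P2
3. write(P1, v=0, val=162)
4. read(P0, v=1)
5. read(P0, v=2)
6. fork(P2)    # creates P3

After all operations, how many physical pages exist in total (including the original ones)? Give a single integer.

Answer: 5

Derivation:
Op 1: fork(P0) -> P1. 4 ppages; refcounts: pp0:2 pp1:2 pp2:2 pp3:2
Op 2: fork(P0) -> P2. 4 ppages; refcounts: pp0:3 pp1:3 pp2:3 pp3:3
Op 3: write(P1, v0, 162). refcount(pp0)=3>1 -> COPY to pp4. 5 ppages; refcounts: pp0:2 pp1:3 pp2:3 pp3:3 pp4:1
Op 4: read(P0, v1) -> 10. No state change.
Op 5: read(P0, v2) -> 49. No state change.
Op 6: fork(P2) -> P3. 5 ppages; refcounts: pp0:3 pp1:4 pp2:4 pp3:4 pp4:1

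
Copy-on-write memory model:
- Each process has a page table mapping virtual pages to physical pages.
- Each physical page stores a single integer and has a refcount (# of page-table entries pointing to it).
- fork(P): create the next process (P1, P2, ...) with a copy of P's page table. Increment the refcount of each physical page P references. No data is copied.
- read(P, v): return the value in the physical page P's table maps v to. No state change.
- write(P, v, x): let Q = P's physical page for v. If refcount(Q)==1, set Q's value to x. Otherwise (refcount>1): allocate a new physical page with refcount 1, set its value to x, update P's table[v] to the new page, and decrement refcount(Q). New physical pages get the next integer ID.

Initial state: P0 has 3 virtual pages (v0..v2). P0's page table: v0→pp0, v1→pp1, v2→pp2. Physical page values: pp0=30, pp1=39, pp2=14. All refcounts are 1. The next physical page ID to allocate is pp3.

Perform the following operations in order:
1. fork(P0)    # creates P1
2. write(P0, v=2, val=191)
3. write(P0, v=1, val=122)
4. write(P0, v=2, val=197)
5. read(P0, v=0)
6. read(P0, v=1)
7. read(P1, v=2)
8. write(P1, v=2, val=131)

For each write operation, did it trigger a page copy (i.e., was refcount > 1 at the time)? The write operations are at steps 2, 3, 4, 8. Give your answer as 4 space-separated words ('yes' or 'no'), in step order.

Op 1: fork(P0) -> P1. 3 ppages; refcounts: pp0:2 pp1:2 pp2:2
Op 2: write(P0, v2, 191). refcount(pp2)=2>1 -> COPY to pp3. 4 ppages; refcounts: pp0:2 pp1:2 pp2:1 pp3:1
Op 3: write(P0, v1, 122). refcount(pp1)=2>1 -> COPY to pp4. 5 ppages; refcounts: pp0:2 pp1:1 pp2:1 pp3:1 pp4:1
Op 4: write(P0, v2, 197). refcount(pp3)=1 -> write in place. 5 ppages; refcounts: pp0:2 pp1:1 pp2:1 pp3:1 pp4:1
Op 5: read(P0, v0) -> 30. No state change.
Op 6: read(P0, v1) -> 122. No state change.
Op 7: read(P1, v2) -> 14. No state change.
Op 8: write(P1, v2, 131). refcount(pp2)=1 -> write in place. 5 ppages; refcounts: pp0:2 pp1:1 pp2:1 pp3:1 pp4:1

yes yes no no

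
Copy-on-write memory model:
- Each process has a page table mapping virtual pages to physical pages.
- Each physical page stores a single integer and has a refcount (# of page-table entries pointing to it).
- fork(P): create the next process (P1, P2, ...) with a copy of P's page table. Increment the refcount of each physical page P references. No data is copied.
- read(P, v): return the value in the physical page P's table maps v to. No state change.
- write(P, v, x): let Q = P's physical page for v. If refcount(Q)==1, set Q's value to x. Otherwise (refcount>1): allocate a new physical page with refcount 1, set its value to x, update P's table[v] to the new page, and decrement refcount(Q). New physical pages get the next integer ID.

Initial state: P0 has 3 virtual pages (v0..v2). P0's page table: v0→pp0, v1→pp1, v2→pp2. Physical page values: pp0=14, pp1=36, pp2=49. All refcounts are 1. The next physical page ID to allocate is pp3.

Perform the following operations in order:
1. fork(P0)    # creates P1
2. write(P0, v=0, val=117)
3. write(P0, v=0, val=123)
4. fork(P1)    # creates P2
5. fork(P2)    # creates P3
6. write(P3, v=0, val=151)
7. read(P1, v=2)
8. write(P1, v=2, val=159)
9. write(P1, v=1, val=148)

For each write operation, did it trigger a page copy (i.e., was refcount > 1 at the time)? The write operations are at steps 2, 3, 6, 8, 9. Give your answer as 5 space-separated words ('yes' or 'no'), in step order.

Op 1: fork(P0) -> P1. 3 ppages; refcounts: pp0:2 pp1:2 pp2:2
Op 2: write(P0, v0, 117). refcount(pp0)=2>1 -> COPY to pp3. 4 ppages; refcounts: pp0:1 pp1:2 pp2:2 pp3:1
Op 3: write(P0, v0, 123). refcount(pp3)=1 -> write in place. 4 ppages; refcounts: pp0:1 pp1:2 pp2:2 pp3:1
Op 4: fork(P1) -> P2. 4 ppages; refcounts: pp0:2 pp1:3 pp2:3 pp3:1
Op 5: fork(P2) -> P3. 4 ppages; refcounts: pp0:3 pp1:4 pp2:4 pp3:1
Op 6: write(P3, v0, 151). refcount(pp0)=3>1 -> COPY to pp4. 5 ppages; refcounts: pp0:2 pp1:4 pp2:4 pp3:1 pp4:1
Op 7: read(P1, v2) -> 49. No state change.
Op 8: write(P1, v2, 159). refcount(pp2)=4>1 -> COPY to pp5. 6 ppages; refcounts: pp0:2 pp1:4 pp2:3 pp3:1 pp4:1 pp5:1
Op 9: write(P1, v1, 148). refcount(pp1)=4>1 -> COPY to pp6. 7 ppages; refcounts: pp0:2 pp1:3 pp2:3 pp3:1 pp4:1 pp5:1 pp6:1

yes no yes yes yes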